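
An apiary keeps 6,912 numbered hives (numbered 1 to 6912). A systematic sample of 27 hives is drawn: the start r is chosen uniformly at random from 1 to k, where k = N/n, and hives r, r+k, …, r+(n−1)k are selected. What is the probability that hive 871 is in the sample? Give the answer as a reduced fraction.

k = 6912/27 = 256.
Hive 871 is selected iff r ≡ 871 (mod 256); exactly one such r in {1,…,256}.
Inclusion probability = 1/256.

1/256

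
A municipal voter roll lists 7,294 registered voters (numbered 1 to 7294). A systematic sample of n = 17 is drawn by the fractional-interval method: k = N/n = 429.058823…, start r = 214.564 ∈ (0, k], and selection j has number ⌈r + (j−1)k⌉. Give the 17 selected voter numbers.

j=1: r + 0k = 214.564 → ⌈·⌉ = 215
j=2: r + 1k = 643.622823… → ⌈·⌉ = 644
j=3: r + 2k = 1072.681647… → ⌈·⌉ = 1073
j=4: r + 3k = 1501.740470… → ⌈·⌉ = 1502
j=5: r + 4k = 1930.799294… → ⌈·⌉ = 1931
j=6: r + 5k = 2359.858117… → ⌈·⌉ = 2360
j=7: r + 6k = 2788.916941… → ⌈·⌉ = 2789
j=8: r + 7k = 3217.975764… → ⌈·⌉ = 3218
j=9: r + 8k = 3647.034588… → ⌈·⌉ = 3648
j=10: r + 9k = 4076.093411… → ⌈·⌉ = 4077
j=11: r + 10k = 4505.152235… → ⌈·⌉ = 4506
j=12: r + 11k = 4934.211058… → ⌈·⌉ = 4935
j=13: r + 12k = 5363.269882… → ⌈·⌉ = 5364
j=14: r + 13k = 5792.328705… → ⌈·⌉ = 5793
j=15: r + 14k = 6221.387529… → ⌈·⌉ = 6222
j=16: r + 15k = 6650.446352… → ⌈·⌉ = 6651
j=17: r + 16k = 7079.505176… → ⌈·⌉ = 7080

215, 644, 1073, 1502, 1931, 2360, 2789, 3218, 3648, 4077, 4506, 4935, 5364, 5793, 6222, 6651, 7080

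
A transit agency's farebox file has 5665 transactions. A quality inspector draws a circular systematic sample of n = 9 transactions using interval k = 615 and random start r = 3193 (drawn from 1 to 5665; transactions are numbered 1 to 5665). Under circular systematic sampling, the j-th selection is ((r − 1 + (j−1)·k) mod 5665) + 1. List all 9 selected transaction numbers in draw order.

3193, 3808, 4423, 5038, 5653, 603, 1218, 1833, 2448

Selection 1: 3193
Selection 2: 3193 + 615 = 3808
Selection 3: 3808 + 615 = 4423
Selection 4: 4423 + 615 = 5038
Selection 5: 5038 + 615 = 5653
Selection 6: 5653 + 615 = 6268 → 6268 − 5665 = 603
Selection 7: 603 + 615 = 1218
Selection 8: 1218 + 615 = 1833
Selection 9: 1833 + 615 = 2448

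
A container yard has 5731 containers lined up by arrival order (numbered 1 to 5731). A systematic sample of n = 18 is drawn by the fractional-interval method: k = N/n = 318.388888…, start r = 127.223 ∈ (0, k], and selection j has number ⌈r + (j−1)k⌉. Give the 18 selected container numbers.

j=1: r + 0k = 127.223 → ⌈·⌉ = 128
j=2: r + 1k = 445.611888… → ⌈·⌉ = 446
j=3: r + 2k = 764.000777… → ⌈·⌉ = 765
j=4: r + 3k = 1082.389666… → ⌈·⌉ = 1083
j=5: r + 4k = 1400.778555… → ⌈·⌉ = 1401
j=6: r + 5k = 1719.167444… → ⌈·⌉ = 1720
j=7: r + 6k = 2037.556333… → ⌈·⌉ = 2038
j=8: r + 7k = 2355.945222… → ⌈·⌉ = 2356
j=9: r + 8k = 2674.334111… → ⌈·⌉ = 2675
j=10: r + 9k = 2992.723 → ⌈·⌉ = 2993
j=11: r + 10k = 3311.111888… → ⌈·⌉ = 3312
j=12: r + 11k = 3629.500777… → ⌈·⌉ = 3630
j=13: r + 12k = 3947.889666… → ⌈·⌉ = 3948
j=14: r + 13k = 4266.278555… → ⌈·⌉ = 4267
j=15: r + 14k = 4584.667444… → ⌈·⌉ = 4585
j=16: r + 15k = 4903.056333… → ⌈·⌉ = 4904
j=17: r + 16k = 5221.445222… → ⌈·⌉ = 5222
j=18: r + 17k = 5539.834111… → ⌈·⌉ = 5540

128, 446, 765, 1083, 1401, 1720, 2038, 2356, 2675, 2993, 3312, 3630, 3948, 4267, 4585, 4904, 5222, 5540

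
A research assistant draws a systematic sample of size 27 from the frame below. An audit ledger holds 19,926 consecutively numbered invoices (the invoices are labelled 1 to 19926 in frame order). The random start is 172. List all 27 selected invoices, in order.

172, 910, 1648, 2386, 3124, 3862, 4600, 5338, 6076, 6814, 7552, 8290, 9028, 9766, 10504, 11242, 11980, 12718, 13456, 14194, 14932, 15670, 16408, 17146, 17884, 18622, 19360

k = N/n = 19926/27 = 738
invoice 1: 172
invoice 2: 172 + 738 = 910
invoice 3: 910 + 738 = 1648
invoice 4: 1648 + 738 = 2386
invoice 5: 2386 + 738 = 3124
invoice 6: 3124 + 738 = 3862
invoice 7: 3862 + 738 = 4600
invoice 8: 4600 + 738 = 5338
invoice 9: 5338 + 738 = 6076
invoice 10: 6076 + 738 = 6814
invoice 11: 6814 + 738 = 7552
invoice 12: 7552 + 738 = 8290
invoice 13: 8290 + 738 = 9028
invoice 14: 9028 + 738 = 9766
invoice 15: 9766 + 738 = 10504
invoice 16: 10504 + 738 = 11242
invoice 17: 11242 + 738 = 11980
invoice 18: 11980 + 738 = 12718
invoice 19: 12718 + 738 = 13456
invoice 20: 13456 + 738 = 14194
invoice 21: 14194 + 738 = 14932
invoice 22: 14932 + 738 = 15670
invoice 23: 15670 + 738 = 16408
invoice 24: 16408 + 738 = 17146
invoice 25: 17146 + 738 = 17884
invoice 26: 17884 + 738 = 18622
invoice 27: 18622 + 738 = 19360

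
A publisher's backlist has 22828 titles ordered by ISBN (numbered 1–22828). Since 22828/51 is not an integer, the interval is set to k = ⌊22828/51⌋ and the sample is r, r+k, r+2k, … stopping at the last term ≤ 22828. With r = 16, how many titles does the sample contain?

k = ⌊22828/51⌋ = 447
Achieved size = ⌊(22828 − 16)/447⌋ + 1 = ⌊22812/447⌋ + 1 = 51 + 1 = 52
(last selection: 16 + 51×447 = 22813 ≤ 22828; next would be 23260 > 22828)

52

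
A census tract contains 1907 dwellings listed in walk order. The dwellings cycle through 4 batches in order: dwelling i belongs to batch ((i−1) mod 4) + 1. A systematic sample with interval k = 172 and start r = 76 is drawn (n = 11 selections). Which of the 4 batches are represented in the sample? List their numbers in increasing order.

Consecutive selections differ by k = 172, so their batch numbers differ by 172 mod 4 = 0.
gcd(172, 4) = 4, so the sample visits 4/4 = 1 distinct residues mod 4.
Start 76 is batch 4; the batches hit are 4.

4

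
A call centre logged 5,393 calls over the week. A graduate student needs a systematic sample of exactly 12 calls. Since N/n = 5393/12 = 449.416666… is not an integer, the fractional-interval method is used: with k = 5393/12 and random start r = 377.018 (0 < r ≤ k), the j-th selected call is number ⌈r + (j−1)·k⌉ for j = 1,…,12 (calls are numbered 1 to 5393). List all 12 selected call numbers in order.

j=1: r + 0k = 377.018 → ⌈·⌉ = 378
j=2: r + 1k = 826.434666… → ⌈·⌉ = 827
j=3: r + 2k = 1275.851333… → ⌈·⌉ = 1276
j=4: r + 3k = 1725.268 → ⌈·⌉ = 1726
j=5: r + 4k = 2174.684666… → ⌈·⌉ = 2175
j=6: r + 5k = 2624.101333… → ⌈·⌉ = 2625
j=7: r + 6k = 3073.518 → ⌈·⌉ = 3074
j=8: r + 7k = 3522.934666… → ⌈·⌉ = 3523
j=9: r + 8k = 3972.351333… → ⌈·⌉ = 3973
j=10: r + 9k = 4421.768 → ⌈·⌉ = 4422
j=11: r + 10k = 4871.184666… → ⌈·⌉ = 4872
j=12: r + 11k = 5320.601333… → ⌈·⌉ = 5321

378, 827, 1276, 1726, 2175, 2625, 3074, 3523, 3973, 4422, 4872, 5321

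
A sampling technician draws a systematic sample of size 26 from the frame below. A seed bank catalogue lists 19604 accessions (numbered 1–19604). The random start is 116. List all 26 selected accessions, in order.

116, 870, 1624, 2378, 3132, 3886, 4640, 5394, 6148, 6902, 7656, 8410, 9164, 9918, 10672, 11426, 12180, 12934, 13688, 14442, 15196, 15950, 16704, 17458, 18212, 18966

k = N/n = 19604/26 = 754
accession 1: 116
accession 2: 116 + 754 = 870
accession 3: 870 + 754 = 1624
accession 4: 1624 + 754 = 2378
accession 5: 2378 + 754 = 3132
accession 6: 3132 + 754 = 3886
accession 7: 3886 + 754 = 4640
accession 8: 4640 + 754 = 5394
accession 9: 5394 + 754 = 6148
accession 10: 6148 + 754 = 6902
accession 11: 6902 + 754 = 7656
accession 12: 7656 + 754 = 8410
accession 13: 8410 + 754 = 9164
accession 14: 9164 + 754 = 9918
accession 15: 9918 + 754 = 10672
accession 16: 10672 + 754 = 11426
accession 17: 11426 + 754 = 12180
accession 18: 12180 + 754 = 12934
accession 19: 12934 + 754 = 13688
accession 20: 13688 + 754 = 14442
accession 21: 14442 + 754 = 15196
accession 22: 15196 + 754 = 15950
accession 23: 15950 + 754 = 16704
accession 24: 16704 + 754 = 17458
accession 25: 17458 + 754 = 18212
accession 26: 18212 + 754 = 18966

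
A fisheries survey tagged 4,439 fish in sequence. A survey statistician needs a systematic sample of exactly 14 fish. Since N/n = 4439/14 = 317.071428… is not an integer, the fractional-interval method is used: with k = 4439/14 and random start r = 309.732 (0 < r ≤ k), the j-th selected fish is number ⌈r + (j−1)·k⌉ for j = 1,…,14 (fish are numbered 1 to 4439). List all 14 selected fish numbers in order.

310, 627, 944, 1261, 1579, 1896, 2213, 2530, 2847, 3164, 3481, 3798, 4115, 4432

j=1: r + 0k = 309.732 → ⌈·⌉ = 310
j=2: r + 1k = 626.803428… → ⌈·⌉ = 627
j=3: r + 2k = 943.874857… → ⌈·⌉ = 944
j=4: r + 3k = 1260.946285… → ⌈·⌉ = 1261
j=5: r + 4k = 1578.017714… → ⌈·⌉ = 1579
j=6: r + 5k = 1895.089142… → ⌈·⌉ = 1896
j=7: r + 6k = 2212.160571… → ⌈·⌉ = 2213
j=8: r + 7k = 2529.232 → ⌈·⌉ = 2530
j=9: r + 8k = 2846.303428… → ⌈·⌉ = 2847
j=10: r + 9k = 3163.374857… → ⌈·⌉ = 3164
j=11: r + 10k = 3480.446285… → ⌈·⌉ = 3481
j=12: r + 11k = 3797.517714… → ⌈·⌉ = 3798
j=13: r + 12k = 4114.589142… → ⌈·⌉ = 4115
j=14: r + 13k = 4431.660571… → ⌈·⌉ = 4432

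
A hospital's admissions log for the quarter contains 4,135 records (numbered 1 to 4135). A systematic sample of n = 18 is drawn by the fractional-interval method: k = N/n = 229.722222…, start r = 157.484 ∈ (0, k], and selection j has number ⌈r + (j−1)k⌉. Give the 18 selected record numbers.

158, 388, 617, 847, 1077, 1307, 1536, 1766, 1996, 2225, 2455, 2685, 2915, 3144, 3374, 3604, 3834, 4063

j=1: r + 0k = 157.484 → ⌈·⌉ = 158
j=2: r + 1k = 387.206222… → ⌈·⌉ = 388
j=3: r + 2k = 616.928444… → ⌈·⌉ = 617
j=4: r + 3k = 846.650666… → ⌈·⌉ = 847
j=5: r + 4k = 1076.372888… → ⌈·⌉ = 1077
j=6: r + 5k = 1306.095111… → ⌈·⌉ = 1307
j=7: r + 6k = 1535.817333… → ⌈·⌉ = 1536
j=8: r + 7k = 1765.539555… → ⌈·⌉ = 1766
j=9: r + 8k = 1995.261777… → ⌈·⌉ = 1996
j=10: r + 9k = 2224.984 → ⌈·⌉ = 2225
j=11: r + 10k = 2454.706222… → ⌈·⌉ = 2455
j=12: r + 11k = 2684.428444… → ⌈·⌉ = 2685
j=13: r + 12k = 2914.150666… → ⌈·⌉ = 2915
j=14: r + 13k = 3143.872888… → ⌈·⌉ = 3144
j=15: r + 14k = 3373.595111… → ⌈·⌉ = 3374
j=16: r + 15k = 3603.317333… → ⌈·⌉ = 3604
j=17: r + 16k = 3833.039555… → ⌈·⌉ = 3834
j=18: r + 17k = 4062.761777… → ⌈·⌉ = 4063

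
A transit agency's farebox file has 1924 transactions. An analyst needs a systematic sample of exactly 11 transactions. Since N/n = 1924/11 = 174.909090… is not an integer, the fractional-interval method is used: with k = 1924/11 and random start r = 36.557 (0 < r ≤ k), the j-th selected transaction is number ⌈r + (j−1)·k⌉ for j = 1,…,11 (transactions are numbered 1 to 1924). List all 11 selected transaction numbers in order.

37, 212, 387, 562, 737, 912, 1087, 1261, 1436, 1611, 1786

j=1: r + 0k = 36.557 → ⌈·⌉ = 37
j=2: r + 1k = 211.466090… → ⌈·⌉ = 212
j=3: r + 2k = 386.375181… → ⌈·⌉ = 387
j=4: r + 3k = 561.284272… → ⌈·⌉ = 562
j=5: r + 4k = 736.193363… → ⌈·⌉ = 737
j=6: r + 5k = 911.102454… → ⌈·⌉ = 912
j=7: r + 6k = 1086.011545… → ⌈·⌉ = 1087
j=8: r + 7k = 1260.920636… → ⌈·⌉ = 1261
j=9: r + 8k = 1435.829727… → ⌈·⌉ = 1436
j=10: r + 9k = 1610.738818… → ⌈·⌉ = 1611
j=11: r + 10k = 1785.647909… → ⌈·⌉ = 1786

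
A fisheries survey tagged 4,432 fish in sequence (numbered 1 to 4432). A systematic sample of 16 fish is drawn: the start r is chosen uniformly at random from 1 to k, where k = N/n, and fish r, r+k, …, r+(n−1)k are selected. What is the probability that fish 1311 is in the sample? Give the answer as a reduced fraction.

1/277

k = 4432/16 = 277.
Fish 1311 is selected iff r ≡ 1311 (mod 277); exactly one such r in {1,…,277}.
Inclusion probability = 1/277.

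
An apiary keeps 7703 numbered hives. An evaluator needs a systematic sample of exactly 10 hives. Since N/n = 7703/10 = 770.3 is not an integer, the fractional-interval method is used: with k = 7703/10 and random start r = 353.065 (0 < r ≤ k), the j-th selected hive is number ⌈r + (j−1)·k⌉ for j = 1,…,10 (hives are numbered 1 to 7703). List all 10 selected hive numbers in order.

354, 1124, 1894, 2664, 3435, 4205, 4975, 5746, 6516, 7286

j=1: r + 0k = 353.065 → ⌈·⌉ = 354
j=2: r + 1k = 1123.365 → ⌈·⌉ = 1124
j=3: r + 2k = 1893.665 → ⌈·⌉ = 1894
j=4: r + 3k = 2663.965 → ⌈·⌉ = 2664
j=5: r + 4k = 3434.265 → ⌈·⌉ = 3435
j=6: r + 5k = 4204.565 → ⌈·⌉ = 4205
j=7: r + 6k = 4974.865 → ⌈·⌉ = 4975
j=8: r + 7k = 5745.165 → ⌈·⌉ = 5746
j=9: r + 8k = 6515.465 → ⌈·⌉ = 6516
j=10: r + 9k = 7285.765 → ⌈·⌉ = 7286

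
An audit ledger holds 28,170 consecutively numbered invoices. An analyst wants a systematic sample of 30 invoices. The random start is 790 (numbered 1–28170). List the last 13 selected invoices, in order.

16753, 17692, 18631, 19570, 20509, 21448, 22387, 23326, 24265, 25204, 26143, 27082, 28021

k = N/n = 28170/30 = 939
18th selection = 790 + 17×939 = 16753
19th: 16753 + 939 = 17692
20th: 17692 + 939 = 18631
21st: 18631 + 939 = 19570
22nd: 19570 + 939 = 20509
23rd: 20509 + 939 = 21448
24th: 21448 + 939 = 22387
25th: 22387 + 939 = 23326
26th: 23326 + 939 = 24265
27th: 24265 + 939 = 25204
28th: 25204 + 939 = 26143
29th: 26143 + 939 = 27082
30th: 27082 + 939 = 28021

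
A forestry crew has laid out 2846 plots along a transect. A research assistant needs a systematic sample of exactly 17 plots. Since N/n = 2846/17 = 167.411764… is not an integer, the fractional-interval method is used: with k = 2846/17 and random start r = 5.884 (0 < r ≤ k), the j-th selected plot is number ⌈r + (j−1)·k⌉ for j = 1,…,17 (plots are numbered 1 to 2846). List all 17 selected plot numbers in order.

6, 174, 341, 509, 676, 843, 1011, 1178, 1346, 1513, 1681, 1848, 2015, 2183, 2350, 2518, 2685

j=1: r + 0k = 5.884 → ⌈·⌉ = 6
j=2: r + 1k = 173.295764… → ⌈·⌉ = 174
j=3: r + 2k = 340.707529… → ⌈·⌉ = 341
j=4: r + 3k = 508.119294… → ⌈·⌉ = 509
j=5: r + 4k = 675.531058… → ⌈·⌉ = 676
j=6: r + 5k = 842.942823… → ⌈·⌉ = 843
j=7: r + 6k = 1010.354588… → ⌈·⌉ = 1011
j=8: r + 7k = 1177.766352… → ⌈·⌉ = 1178
j=9: r + 8k = 1345.178117… → ⌈·⌉ = 1346
j=10: r + 9k = 1512.589882… → ⌈·⌉ = 1513
j=11: r + 10k = 1680.001647… → ⌈·⌉ = 1681
j=12: r + 11k = 1847.413411… → ⌈·⌉ = 1848
j=13: r + 12k = 2014.825176… → ⌈·⌉ = 2015
j=14: r + 13k = 2182.236941… → ⌈·⌉ = 2183
j=15: r + 14k = 2349.648705… → ⌈·⌉ = 2350
j=16: r + 15k = 2517.060470… → ⌈·⌉ = 2518
j=17: r + 16k = 2684.472235… → ⌈·⌉ = 2685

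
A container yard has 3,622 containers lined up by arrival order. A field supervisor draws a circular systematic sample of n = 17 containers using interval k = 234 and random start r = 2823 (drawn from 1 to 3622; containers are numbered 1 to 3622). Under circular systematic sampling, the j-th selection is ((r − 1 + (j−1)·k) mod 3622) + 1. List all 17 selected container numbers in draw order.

Selection 1: 2823
Selection 2: 2823 + 234 = 3057
Selection 3: 3057 + 234 = 3291
Selection 4: 3291 + 234 = 3525
Selection 5: 3525 + 234 = 3759 → 3759 − 3622 = 137
Selection 6: 137 + 234 = 371
Selection 7: 371 + 234 = 605
Selection 8: 605 + 234 = 839
Selection 9: 839 + 234 = 1073
Selection 10: 1073 + 234 = 1307
Selection 11: 1307 + 234 = 1541
Selection 12: 1541 + 234 = 1775
Selection 13: 1775 + 234 = 2009
Selection 14: 2009 + 234 = 2243
Selection 15: 2243 + 234 = 2477
Selection 16: 2477 + 234 = 2711
Selection 17: 2711 + 234 = 2945

2823, 3057, 3291, 3525, 137, 371, 605, 839, 1073, 1307, 1541, 1775, 2009, 2243, 2477, 2711, 2945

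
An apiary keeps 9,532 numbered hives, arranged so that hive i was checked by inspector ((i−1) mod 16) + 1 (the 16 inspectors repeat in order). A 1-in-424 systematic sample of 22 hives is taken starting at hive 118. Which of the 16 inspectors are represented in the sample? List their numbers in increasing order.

Consecutive selections differ by k = 424, so their inspector numbers differ by 424 mod 16 = 8.
gcd(424, 16) = 8, so the sample visits 16/8 = 2 distinct residues mod 16.
Start 118 is inspector 6; the inspectors hit are 6, 14.

6, 14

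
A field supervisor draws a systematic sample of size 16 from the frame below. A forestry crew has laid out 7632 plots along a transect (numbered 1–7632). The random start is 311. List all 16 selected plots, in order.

311, 788, 1265, 1742, 2219, 2696, 3173, 3650, 4127, 4604, 5081, 5558, 6035, 6512, 6989, 7466

k = N/n = 7632/16 = 477
plot 1: 311
plot 2: 311 + 477 = 788
plot 3: 788 + 477 = 1265
plot 4: 1265 + 477 = 1742
plot 5: 1742 + 477 = 2219
plot 6: 2219 + 477 = 2696
plot 7: 2696 + 477 = 3173
plot 8: 3173 + 477 = 3650
plot 9: 3650 + 477 = 4127
plot 10: 4127 + 477 = 4604
plot 11: 4604 + 477 = 5081
plot 12: 5081 + 477 = 5558
plot 13: 5558 + 477 = 6035
plot 14: 6035 + 477 = 6512
plot 15: 6512 + 477 = 6989
plot 16: 6989 + 477 = 7466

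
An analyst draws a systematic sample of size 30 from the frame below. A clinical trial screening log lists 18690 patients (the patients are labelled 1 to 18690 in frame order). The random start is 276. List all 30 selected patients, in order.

276, 899, 1522, 2145, 2768, 3391, 4014, 4637, 5260, 5883, 6506, 7129, 7752, 8375, 8998, 9621, 10244, 10867, 11490, 12113, 12736, 13359, 13982, 14605, 15228, 15851, 16474, 17097, 17720, 18343

k = N/n = 18690/30 = 623
patient 1: 276
patient 2: 276 + 623 = 899
patient 3: 899 + 623 = 1522
patient 4: 1522 + 623 = 2145
patient 5: 2145 + 623 = 2768
patient 6: 2768 + 623 = 3391
patient 7: 3391 + 623 = 4014
patient 8: 4014 + 623 = 4637
patient 9: 4637 + 623 = 5260
patient 10: 5260 + 623 = 5883
patient 11: 5883 + 623 = 6506
patient 12: 6506 + 623 = 7129
patient 13: 7129 + 623 = 7752
patient 14: 7752 + 623 = 8375
patient 15: 8375 + 623 = 8998
patient 16: 8998 + 623 = 9621
patient 17: 9621 + 623 = 10244
patient 18: 10244 + 623 = 10867
patient 19: 10867 + 623 = 11490
patient 20: 11490 + 623 = 12113
patient 21: 12113 + 623 = 12736
patient 22: 12736 + 623 = 13359
patient 23: 13359 + 623 = 13982
patient 24: 13982 + 623 = 14605
patient 25: 14605 + 623 = 15228
patient 26: 15228 + 623 = 15851
patient 27: 15851 + 623 = 16474
patient 28: 16474 + 623 = 17097
patient 29: 17097 + 623 = 17720
patient 30: 17720 + 623 = 18343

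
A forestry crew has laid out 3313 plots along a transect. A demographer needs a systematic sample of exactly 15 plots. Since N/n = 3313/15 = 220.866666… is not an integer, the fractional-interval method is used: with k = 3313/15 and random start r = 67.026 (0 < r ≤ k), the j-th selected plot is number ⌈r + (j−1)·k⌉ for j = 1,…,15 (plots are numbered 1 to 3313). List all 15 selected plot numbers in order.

68, 288, 509, 730, 951, 1172, 1393, 1614, 1834, 2055, 2276, 2497, 2718, 2939, 3160

j=1: r + 0k = 67.026 → ⌈·⌉ = 68
j=2: r + 1k = 287.892666… → ⌈·⌉ = 288
j=3: r + 2k = 508.759333… → ⌈·⌉ = 509
j=4: r + 3k = 729.626 → ⌈·⌉ = 730
j=5: r + 4k = 950.492666… → ⌈·⌉ = 951
j=6: r + 5k = 1171.359333… → ⌈·⌉ = 1172
j=7: r + 6k = 1392.226 → ⌈·⌉ = 1393
j=8: r + 7k = 1613.092666… → ⌈·⌉ = 1614
j=9: r + 8k = 1833.959333… → ⌈·⌉ = 1834
j=10: r + 9k = 2054.826 → ⌈·⌉ = 2055
j=11: r + 10k = 2275.692666… → ⌈·⌉ = 2276
j=12: r + 11k = 2496.559333… → ⌈·⌉ = 2497
j=13: r + 12k = 2717.426 → ⌈·⌉ = 2718
j=14: r + 13k = 2938.292666… → ⌈·⌉ = 2939
j=15: r + 14k = 3159.159333… → ⌈·⌉ = 3160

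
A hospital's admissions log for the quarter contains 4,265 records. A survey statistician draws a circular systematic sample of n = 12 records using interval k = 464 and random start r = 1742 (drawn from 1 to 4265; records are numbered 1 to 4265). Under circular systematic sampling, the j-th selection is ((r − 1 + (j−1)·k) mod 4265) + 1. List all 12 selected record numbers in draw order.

1742, 2206, 2670, 3134, 3598, 4062, 261, 725, 1189, 1653, 2117, 2581

Selection 1: 1742
Selection 2: 1742 + 464 = 2206
Selection 3: 2206 + 464 = 2670
Selection 4: 2670 + 464 = 3134
Selection 5: 3134 + 464 = 3598
Selection 6: 3598 + 464 = 4062
Selection 7: 4062 + 464 = 4526 → 4526 − 4265 = 261
Selection 8: 261 + 464 = 725
Selection 9: 725 + 464 = 1189
Selection 10: 1189 + 464 = 1653
Selection 11: 1653 + 464 = 2117
Selection 12: 2117 + 464 = 2581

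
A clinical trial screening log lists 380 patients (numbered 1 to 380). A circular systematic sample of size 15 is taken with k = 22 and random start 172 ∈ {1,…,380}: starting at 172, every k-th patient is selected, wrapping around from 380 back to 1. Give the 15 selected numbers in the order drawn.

172, 194, 216, 238, 260, 282, 304, 326, 348, 370, 12, 34, 56, 78, 100

Selection 1: 172
Selection 2: 172 + 22 = 194
Selection 3: 194 + 22 = 216
Selection 4: 216 + 22 = 238
Selection 5: 238 + 22 = 260
Selection 6: 260 + 22 = 282
Selection 7: 282 + 22 = 304
Selection 8: 304 + 22 = 326
Selection 9: 326 + 22 = 348
Selection 10: 348 + 22 = 370
Selection 11: 370 + 22 = 392 → 392 − 380 = 12
Selection 12: 12 + 22 = 34
Selection 13: 34 + 22 = 56
Selection 14: 56 + 22 = 78
Selection 15: 78 + 22 = 100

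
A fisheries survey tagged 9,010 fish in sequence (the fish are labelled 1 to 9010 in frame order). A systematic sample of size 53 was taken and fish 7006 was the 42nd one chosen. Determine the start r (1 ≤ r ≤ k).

k = 9010/53 = 170
r = 7006 − (42−1)×170 = 7006 − 6970 = 36

36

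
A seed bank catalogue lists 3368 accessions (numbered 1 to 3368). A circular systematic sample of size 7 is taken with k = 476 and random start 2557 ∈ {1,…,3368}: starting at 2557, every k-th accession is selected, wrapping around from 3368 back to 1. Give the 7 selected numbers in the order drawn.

2557, 3033, 141, 617, 1093, 1569, 2045

Selection 1: 2557
Selection 2: 2557 + 476 = 3033
Selection 3: 3033 + 476 = 3509 → 3509 − 3368 = 141
Selection 4: 141 + 476 = 617
Selection 5: 617 + 476 = 1093
Selection 6: 1093 + 476 = 1569
Selection 7: 1569 + 476 = 2045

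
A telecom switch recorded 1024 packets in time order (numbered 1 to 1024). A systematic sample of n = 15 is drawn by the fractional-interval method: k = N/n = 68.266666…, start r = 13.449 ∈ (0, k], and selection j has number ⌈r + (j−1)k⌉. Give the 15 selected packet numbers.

14, 82, 150, 219, 287, 355, 424, 492, 560, 628, 697, 765, 833, 901, 970

j=1: r + 0k = 13.449 → ⌈·⌉ = 14
j=2: r + 1k = 81.715666… → ⌈·⌉ = 82
j=3: r + 2k = 149.982333… → ⌈·⌉ = 150
j=4: r + 3k = 218.249 → ⌈·⌉ = 219
j=5: r + 4k = 286.515666… → ⌈·⌉ = 287
j=6: r + 5k = 354.782333… → ⌈·⌉ = 355
j=7: r + 6k = 423.049 → ⌈·⌉ = 424
j=8: r + 7k = 491.315666… → ⌈·⌉ = 492
j=9: r + 8k = 559.582333… → ⌈·⌉ = 560
j=10: r + 9k = 627.849 → ⌈·⌉ = 628
j=11: r + 10k = 696.115666… → ⌈·⌉ = 697
j=12: r + 11k = 764.382333… → ⌈·⌉ = 765
j=13: r + 12k = 832.649 → ⌈·⌉ = 833
j=14: r + 13k = 900.915666… → ⌈·⌉ = 901
j=15: r + 14k = 969.182333… → ⌈·⌉ = 970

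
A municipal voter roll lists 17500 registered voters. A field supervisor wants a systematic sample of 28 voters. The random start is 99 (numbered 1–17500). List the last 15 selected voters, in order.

8224, 8849, 9474, 10099, 10724, 11349, 11974, 12599, 13224, 13849, 14474, 15099, 15724, 16349, 16974

k = N/n = 17500/28 = 625
14th selection = 99 + 13×625 = 8224
15th: 8224 + 625 = 8849
16th: 8849 + 625 = 9474
17th: 9474 + 625 = 10099
18th: 10099 + 625 = 10724
19th: 10724 + 625 = 11349
20th: 11349 + 625 = 11974
21st: 11974 + 625 = 12599
22nd: 12599 + 625 = 13224
23rd: 13224 + 625 = 13849
24th: 13849 + 625 = 14474
25th: 14474 + 625 = 15099
26th: 15099 + 625 = 15724
27th: 15724 + 625 = 16349
28th: 16349 + 625 = 16974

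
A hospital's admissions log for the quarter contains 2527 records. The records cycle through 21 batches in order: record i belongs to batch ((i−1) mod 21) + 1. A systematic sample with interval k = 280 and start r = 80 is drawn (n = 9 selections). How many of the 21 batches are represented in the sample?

Consecutive selections differ by k = 280, so their batch numbers differ by 280 mod 21 = 7.
gcd(280, 21) = 7, so the sample visits 21/7 = 3 distinct residues mod 21.
Start 80 is batch 17; the batches hit are 3, 10, 17.

3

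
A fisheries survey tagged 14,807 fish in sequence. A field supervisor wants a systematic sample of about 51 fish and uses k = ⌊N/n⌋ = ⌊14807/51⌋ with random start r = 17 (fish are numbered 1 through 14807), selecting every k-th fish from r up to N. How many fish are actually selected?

52

k = ⌊14807/51⌋ = 290
Achieved size = ⌊(14807 − 17)/290⌋ + 1 = ⌊14790/290⌋ + 1 = 51 + 1 = 52
(last selection: 17 + 51×290 = 14807 ≤ 14807; next would be 15097 > 14807)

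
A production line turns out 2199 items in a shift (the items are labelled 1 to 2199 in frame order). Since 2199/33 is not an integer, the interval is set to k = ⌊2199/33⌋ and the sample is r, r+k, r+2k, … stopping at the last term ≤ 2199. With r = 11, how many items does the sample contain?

k = ⌊2199/33⌋ = 66
Achieved size = ⌊(2199 − 11)/66⌋ + 1 = ⌊2188/66⌋ + 1 = 33 + 1 = 34
(last selection: 11 + 33×66 = 2189 ≤ 2199; next would be 2255 > 2199)

34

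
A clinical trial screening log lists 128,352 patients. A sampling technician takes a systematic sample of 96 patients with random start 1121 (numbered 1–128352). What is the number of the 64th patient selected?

k = 128352/96 = 1337
64th selection = r + (64−1)·k = 1121 + 63×1337 = 1121 + 84231 = 85352

85352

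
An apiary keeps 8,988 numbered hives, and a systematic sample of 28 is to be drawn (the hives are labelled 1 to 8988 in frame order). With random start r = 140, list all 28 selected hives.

k = N/n = 8988/28 = 321
hive 1: 140
hive 2: 140 + 321 = 461
hive 3: 461 + 321 = 782
hive 4: 782 + 321 = 1103
hive 5: 1103 + 321 = 1424
hive 6: 1424 + 321 = 1745
hive 7: 1745 + 321 = 2066
hive 8: 2066 + 321 = 2387
hive 9: 2387 + 321 = 2708
hive 10: 2708 + 321 = 3029
hive 11: 3029 + 321 = 3350
hive 12: 3350 + 321 = 3671
hive 13: 3671 + 321 = 3992
hive 14: 3992 + 321 = 4313
hive 15: 4313 + 321 = 4634
hive 16: 4634 + 321 = 4955
hive 17: 4955 + 321 = 5276
hive 18: 5276 + 321 = 5597
hive 19: 5597 + 321 = 5918
hive 20: 5918 + 321 = 6239
hive 21: 6239 + 321 = 6560
hive 22: 6560 + 321 = 6881
hive 23: 6881 + 321 = 7202
hive 24: 7202 + 321 = 7523
hive 25: 7523 + 321 = 7844
hive 26: 7844 + 321 = 8165
hive 27: 8165 + 321 = 8486
hive 28: 8486 + 321 = 8807

140, 461, 782, 1103, 1424, 1745, 2066, 2387, 2708, 3029, 3350, 3671, 3992, 4313, 4634, 4955, 5276, 5597, 5918, 6239, 6560, 6881, 7202, 7523, 7844, 8165, 8486, 8807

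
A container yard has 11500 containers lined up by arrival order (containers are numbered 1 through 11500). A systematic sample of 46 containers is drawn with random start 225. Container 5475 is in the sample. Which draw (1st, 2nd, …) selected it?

22

k = 11500/46 = 250
position = (5475 − 225)/250 + 1 = 5250/250 + 1 = 21 + 1 = 22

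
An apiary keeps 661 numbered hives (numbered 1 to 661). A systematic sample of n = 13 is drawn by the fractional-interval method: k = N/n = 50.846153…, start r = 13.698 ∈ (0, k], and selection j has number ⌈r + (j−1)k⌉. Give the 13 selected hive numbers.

j=1: r + 0k = 13.698 → ⌈·⌉ = 14
j=2: r + 1k = 64.544153… → ⌈·⌉ = 65
j=3: r + 2k = 115.390307… → ⌈·⌉ = 116
j=4: r + 3k = 166.236461… → ⌈·⌉ = 167
j=5: r + 4k = 217.082615… → ⌈·⌉ = 218
j=6: r + 5k = 267.928769… → ⌈·⌉ = 268
j=7: r + 6k = 318.774923… → ⌈·⌉ = 319
j=8: r + 7k = 369.621076… → ⌈·⌉ = 370
j=9: r + 8k = 420.467230… → ⌈·⌉ = 421
j=10: r + 9k = 471.313384… → ⌈·⌉ = 472
j=11: r + 10k = 522.159538… → ⌈·⌉ = 523
j=12: r + 11k = 573.005692… → ⌈·⌉ = 574
j=13: r + 12k = 623.851846… → ⌈·⌉ = 624

14, 65, 116, 167, 218, 268, 319, 370, 421, 472, 523, 574, 624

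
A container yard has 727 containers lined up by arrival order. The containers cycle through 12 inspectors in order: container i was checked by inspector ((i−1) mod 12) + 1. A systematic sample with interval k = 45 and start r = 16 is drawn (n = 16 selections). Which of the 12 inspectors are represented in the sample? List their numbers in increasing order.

1, 4, 7, 10

Consecutive selections differ by k = 45, so their inspector numbers differ by 45 mod 12 = 9.
gcd(45, 12) = 3, so the sample visits 12/3 = 4 distinct residues mod 12.
Start 16 is inspector 4; the inspectors hit are 1, 4, 7, 10.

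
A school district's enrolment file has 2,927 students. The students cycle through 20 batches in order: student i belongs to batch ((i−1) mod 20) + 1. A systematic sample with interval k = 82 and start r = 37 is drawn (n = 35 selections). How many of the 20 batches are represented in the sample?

Consecutive selections differ by k = 82, so their batch numbers differ by 82 mod 20 = 2.
gcd(82, 20) = 2, so the sample visits 20/2 = 10 distinct residues mod 20.
Start 37 is batch 17; the batches hit are 1, 3, 5, 7, 9, 11, 13, 15, 17, 19.

10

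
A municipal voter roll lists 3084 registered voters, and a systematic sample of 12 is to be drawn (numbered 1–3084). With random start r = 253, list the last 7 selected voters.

1538, 1795, 2052, 2309, 2566, 2823, 3080

k = N/n = 3084/12 = 257
6th selection = 253 + 5×257 = 1538
7th: 1538 + 257 = 1795
8th: 1795 + 257 = 2052
9th: 2052 + 257 = 2309
10th: 2309 + 257 = 2566
11th: 2566 + 257 = 2823
12th: 2823 + 257 = 3080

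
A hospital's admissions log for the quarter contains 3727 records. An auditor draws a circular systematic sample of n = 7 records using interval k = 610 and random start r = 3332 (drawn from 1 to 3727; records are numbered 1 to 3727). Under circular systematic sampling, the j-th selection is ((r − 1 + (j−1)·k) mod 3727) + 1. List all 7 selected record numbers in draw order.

3332, 215, 825, 1435, 2045, 2655, 3265

Selection 1: 3332
Selection 2: 3332 + 610 = 3942 → 3942 − 3727 = 215
Selection 3: 215 + 610 = 825
Selection 4: 825 + 610 = 1435
Selection 5: 1435 + 610 = 2045
Selection 6: 2045 + 610 = 2655
Selection 7: 2655 + 610 = 3265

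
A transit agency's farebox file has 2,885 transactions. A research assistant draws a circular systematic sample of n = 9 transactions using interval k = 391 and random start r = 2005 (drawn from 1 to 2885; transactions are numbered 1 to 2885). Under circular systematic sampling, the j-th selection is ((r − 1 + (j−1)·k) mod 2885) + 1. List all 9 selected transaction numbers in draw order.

Selection 1: 2005
Selection 2: 2005 + 391 = 2396
Selection 3: 2396 + 391 = 2787
Selection 4: 2787 + 391 = 3178 → 3178 − 2885 = 293
Selection 5: 293 + 391 = 684
Selection 6: 684 + 391 = 1075
Selection 7: 1075 + 391 = 1466
Selection 8: 1466 + 391 = 1857
Selection 9: 1857 + 391 = 2248

2005, 2396, 2787, 293, 684, 1075, 1466, 1857, 2248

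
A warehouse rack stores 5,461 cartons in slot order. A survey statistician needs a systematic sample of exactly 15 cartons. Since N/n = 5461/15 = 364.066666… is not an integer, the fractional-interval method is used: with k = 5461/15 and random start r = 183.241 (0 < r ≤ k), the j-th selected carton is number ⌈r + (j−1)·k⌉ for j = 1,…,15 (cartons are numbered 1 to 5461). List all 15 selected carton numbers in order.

184, 548, 912, 1276, 1640, 2004, 2368, 2732, 3096, 3460, 3824, 4188, 4553, 4917, 5281

j=1: r + 0k = 183.241 → ⌈·⌉ = 184
j=2: r + 1k = 547.307666… → ⌈·⌉ = 548
j=3: r + 2k = 911.374333… → ⌈·⌉ = 912
j=4: r + 3k = 1275.441 → ⌈·⌉ = 1276
j=5: r + 4k = 1639.507666… → ⌈·⌉ = 1640
j=6: r + 5k = 2003.574333… → ⌈·⌉ = 2004
j=7: r + 6k = 2367.641 → ⌈·⌉ = 2368
j=8: r + 7k = 2731.707666… → ⌈·⌉ = 2732
j=9: r + 8k = 3095.774333… → ⌈·⌉ = 3096
j=10: r + 9k = 3459.841 → ⌈·⌉ = 3460
j=11: r + 10k = 3823.907666… → ⌈·⌉ = 3824
j=12: r + 11k = 4187.974333… → ⌈·⌉ = 4188
j=13: r + 12k = 4552.041 → ⌈·⌉ = 4553
j=14: r + 13k = 4916.107666… → ⌈·⌉ = 4917
j=15: r + 14k = 5280.174333… → ⌈·⌉ = 5281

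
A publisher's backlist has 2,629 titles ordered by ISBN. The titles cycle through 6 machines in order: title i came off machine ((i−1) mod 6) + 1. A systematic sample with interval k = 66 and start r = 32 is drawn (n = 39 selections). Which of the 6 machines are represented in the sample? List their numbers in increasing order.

2

Consecutive selections differ by k = 66, so their machine numbers differ by 66 mod 6 = 0.
gcd(66, 6) = 6, so the sample visits 6/6 = 1 distinct residues mod 6.
Start 32 is machine 2; the machines hit are 2.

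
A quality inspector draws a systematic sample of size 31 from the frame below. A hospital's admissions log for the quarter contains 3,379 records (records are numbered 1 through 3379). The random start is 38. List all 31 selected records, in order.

k = N/n = 3379/31 = 109
record 1: 38
record 2: 38 + 109 = 147
record 3: 147 + 109 = 256
record 4: 256 + 109 = 365
record 5: 365 + 109 = 474
record 6: 474 + 109 = 583
record 7: 583 + 109 = 692
record 8: 692 + 109 = 801
record 9: 801 + 109 = 910
record 10: 910 + 109 = 1019
record 11: 1019 + 109 = 1128
record 12: 1128 + 109 = 1237
record 13: 1237 + 109 = 1346
record 14: 1346 + 109 = 1455
record 15: 1455 + 109 = 1564
record 16: 1564 + 109 = 1673
record 17: 1673 + 109 = 1782
record 18: 1782 + 109 = 1891
record 19: 1891 + 109 = 2000
record 20: 2000 + 109 = 2109
record 21: 2109 + 109 = 2218
record 22: 2218 + 109 = 2327
record 23: 2327 + 109 = 2436
record 24: 2436 + 109 = 2545
record 25: 2545 + 109 = 2654
record 26: 2654 + 109 = 2763
record 27: 2763 + 109 = 2872
record 28: 2872 + 109 = 2981
record 29: 2981 + 109 = 3090
record 30: 3090 + 109 = 3199
record 31: 3199 + 109 = 3308

38, 147, 256, 365, 474, 583, 692, 801, 910, 1019, 1128, 1237, 1346, 1455, 1564, 1673, 1782, 1891, 2000, 2109, 2218, 2327, 2436, 2545, 2654, 2763, 2872, 2981, 3090, 3199, 3308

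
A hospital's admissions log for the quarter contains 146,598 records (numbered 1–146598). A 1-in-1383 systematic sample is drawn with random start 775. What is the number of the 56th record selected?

k = 1383
56th selection = r + (56−1)·k = 775 + 55×1383 = 775 + 76065 = 76840

76840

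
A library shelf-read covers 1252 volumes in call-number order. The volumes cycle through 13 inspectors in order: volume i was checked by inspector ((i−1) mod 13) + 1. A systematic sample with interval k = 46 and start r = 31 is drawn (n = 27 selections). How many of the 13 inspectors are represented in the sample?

13

Consecutive selections differ by k = 46, so their inspector numbers differ by 46 mod 13 = 7.
gcd(46, 13) = 1, so the sample visits 13/1 = 13 distinct residues mod 13.
Start 31 is inspector 5; the inspectors hit are 1, 2, 3, 4, 5, 6, 7, 8, 9, 10, 11, 12, 13.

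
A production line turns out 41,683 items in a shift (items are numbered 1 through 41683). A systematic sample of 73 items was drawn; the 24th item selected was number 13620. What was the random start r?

k = 41683/73 = 571
r = 13620 − (24−1)×571 = 13620 − 13133 = 487

487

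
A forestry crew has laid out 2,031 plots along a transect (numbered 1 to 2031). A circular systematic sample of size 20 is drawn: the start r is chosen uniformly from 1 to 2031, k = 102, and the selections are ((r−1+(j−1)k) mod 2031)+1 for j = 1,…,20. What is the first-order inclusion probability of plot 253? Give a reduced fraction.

For each position j, as r ranges over 1…2031 the j-th selection hits every plot exactly once, so plot 253 is selected for exactly 20 of the 2031 starts.
Inclusion probability = 20/2031.

20/2031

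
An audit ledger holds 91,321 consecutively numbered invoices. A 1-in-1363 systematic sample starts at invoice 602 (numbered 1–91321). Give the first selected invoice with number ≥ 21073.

22410

k = 1363
Steps past start: ⌈(21073 − 602)/1363⌉ = ⌈20471/1363⌉ = 16
Selected invoice: 602 + 16×1363 = 22410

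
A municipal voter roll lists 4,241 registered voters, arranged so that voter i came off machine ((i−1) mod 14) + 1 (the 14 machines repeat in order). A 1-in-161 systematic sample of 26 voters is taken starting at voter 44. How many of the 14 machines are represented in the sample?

Consecutive selections differ by k = 161, so their machine numbers differ by 161 mod 14 = 7.
gcd(161, 14) = 7, so the sample visits 14/7 = 2 distinct residues mod 14.
Start 44 is machine 2; the machines hit are 2, 9.

2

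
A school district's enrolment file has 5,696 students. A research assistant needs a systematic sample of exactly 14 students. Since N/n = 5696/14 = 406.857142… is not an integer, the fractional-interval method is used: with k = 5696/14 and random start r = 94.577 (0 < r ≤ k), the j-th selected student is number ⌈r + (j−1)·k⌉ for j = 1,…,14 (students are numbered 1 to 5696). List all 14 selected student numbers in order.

95, 502, 909, 1316, 1723, 2129, 2536, 2943, 3350, 3757, 4164, 4571, 4977, 5384

j=1: r + 0k = 94.577 → ⌈·⌉ = 95
j=2: r + 1k = 501.434142… → ⌈·⌉ = 502
j=3: r + 2k = 908.291285… → ⌈·⌉ = 909
j=4: r + 3k = 1315.148428… → ⌈·⌉ = 1316
j=5: r + 4k = 1722.005571… → ⌈·⌉ = 1723
j=6: r + 5k = 2128.862714… → ⌈·⌉ = 2129
j=7: r + 6k = 2535.719857… → ⌈·⌉ = 2536
j=8: r + 7k = 2942.577 → ⌈·⌉ = 2943
j=9: r + 8k = 3349.434142… → ⌈·⌉ = 3350
j=10: r + 9k = 3756.291285… → ⌈·⌉ = 3757
j=11: r + 10k = 4163.148428… → ⌈·⌉ = 4164
j=12: r + 11k = 4570.005571… → ⌈·⌉ = 4571
j=13: r + 12k = 4976.862714… → ⌈·⌉ = 4977
j=14: r + 13k = 5383.719857… → ⌈·⌉ = 5384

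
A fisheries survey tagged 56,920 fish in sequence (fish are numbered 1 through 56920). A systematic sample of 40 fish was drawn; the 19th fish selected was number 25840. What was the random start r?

226

k = 56920/40 = 1423
r = 25840 − (19−1)×1423 = 25840 − 25614 = 226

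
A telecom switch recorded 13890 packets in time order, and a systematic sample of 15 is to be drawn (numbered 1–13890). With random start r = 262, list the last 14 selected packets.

1188, 2114, 3040, 3966, 4892, 5818, 6744, 7670, 8596, 9522, 10448, 11374, 12300, 13226

k = N/n = 13890/15 = 926
2nd selection = 262 + 1×926 = 1188
3rd: 1188 + 926 = 2114
4th: 2114 + 926 = 3040
5th: 3040 + 926 = 3966
6th: 3966 + 926 = 4892
7th: 4892 + 926 = 5818
8th: 5818 + 926 = 6744
9th: 6744 + 926 = 7670
10th: 7670 + 926 = 8596
11th: 8596 + 926 = 9522
12th: 9522 + 926 = 10448
13th: 10448 + 926 = 11374
14th: 11374 + 926 = 12300
15th: 12300 + 926 = 13226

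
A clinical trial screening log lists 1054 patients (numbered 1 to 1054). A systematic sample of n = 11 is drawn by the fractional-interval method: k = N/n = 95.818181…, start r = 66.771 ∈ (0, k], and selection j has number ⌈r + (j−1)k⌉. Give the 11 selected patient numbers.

j=1: r + 0k = 66.771 → ⌈·⌉ = 67
j=2: r + 1k = 162.589181… → ⌈·⌉ = 163
j=3: r + 2k = 258.407363… → ⌈·⌉ = 259
j=4: r + 3k = 354.225545… → ⌈·⌉ = 355
j=5: r + 4k = 450.043727… → ⌈·⌉ = 451
j=6: r + 5k = 545.861909… → ⌈·⌉ = 546
j=7: r + 6k = 641.680090… → ⌈·⌉ = 642
j=8: r + 7k = 737.498272… → ⌈·⌉ = 738
j=9: r + 8k = 833.316454… → ⌈·⌉ = 834
j=10: r + 9k = 929.134636… → ⌈·⌉ = 930
j=11: r + 10k = 1024.952818… → ⌈·⌉ = 1025

67, 163, 259, 355, 451, 546, 642, 738, 834, 930, 1025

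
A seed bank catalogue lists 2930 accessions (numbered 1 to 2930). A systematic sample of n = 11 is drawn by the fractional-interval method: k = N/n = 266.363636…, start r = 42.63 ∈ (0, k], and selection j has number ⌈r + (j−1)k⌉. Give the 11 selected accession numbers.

j=1: r + 0k = 42.63 → ⌈·⌉ = 43
j=2: r + 1k = 308.993636… → ⌈·⌉ = 309
j=3: r + 2k = 575.357272… → ⌈·⌉ = 576
j=4: r + 3k = 841.720909… → ⌈·⌉ = 842
j=5: r + 4k = 1108.084545… → ⌈·⌉ = 1109
j=6: r + 5k = 1374.448181… → ⌈·⌉ = 1375
j=7: r + 6k = 1640.811818… → ⌈·⌉ = 1641
j=8: r + 7k = 1907.175454… → ⌈·⌉ = 1908
j=9: r + 8k = 2173.539090… → ⌈·⌉ = 2174
j=10: r + 9k = 2439.902727… → ⌈·⌉ = 2440
j=11: r + 10k = 2706.266363… → ⌈·⌉ = 2707

43, 309, 576, 842, 1109, 1375, 1641, 1908, 2174, 2440, 2707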